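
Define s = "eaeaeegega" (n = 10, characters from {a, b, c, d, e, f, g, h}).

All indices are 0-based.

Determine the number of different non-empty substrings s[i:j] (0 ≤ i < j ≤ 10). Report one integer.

44

sorted suffixes:
  #0 SA[0]=9  'a'
  #1 SA[1]=1  'aeaeegega'
  #2 SA[2]=3  'aeegega'
  #3 SA[3]=0  'eaeaeegega'
  #4 SA[4]=2  'eaeegega'
  #5 SA[5]=4  'eegega'
  #6 SA[6]=7  'ega'
  #7 SA[7]=5  'egega'
  #8 SA[8]=8  'ga'
  #9 SA[9]=6  'gega'

SA = [9, 1, 3, 0, 2, 4, 7, 5, 8, 6]
i: (SA[i-1],SA[i]) lcp shared
  1: (9,1) 1 'a'
  2: (1,3) 2 'ae'
  3: (3,0) 0 ''
  4: (0,2) 3 'eae'
  5: (2,4) 1 'e'
  6: (4,7) 1 'e'
  7: (7,5) 2 'eg'
  8: (5,8) 0 ''
  9: (8,6) 1 'g'

n(n+1)/2 = 10·11/2 = 55
Σ LCP = 0 + 1 + 2 + 0 + 3 + 1 + 1 + 2 + 0 + 1 = 11
distinct = 55 − 11 = 44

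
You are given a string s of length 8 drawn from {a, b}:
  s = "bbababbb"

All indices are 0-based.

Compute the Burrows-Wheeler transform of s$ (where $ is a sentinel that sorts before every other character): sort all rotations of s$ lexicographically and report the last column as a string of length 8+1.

rank  rotation   last
    0  $bbababbb  b
    1  ababbb$bb  b
    2  abbb$bbab  b
    3  b$bbababb  b
    4  bababbb$b  b
    5  babbb$bba  a
    6  bb$bbabab  b
    7  bbababbb$  $
    8  bbb$bbaba  a

bbbbbab$a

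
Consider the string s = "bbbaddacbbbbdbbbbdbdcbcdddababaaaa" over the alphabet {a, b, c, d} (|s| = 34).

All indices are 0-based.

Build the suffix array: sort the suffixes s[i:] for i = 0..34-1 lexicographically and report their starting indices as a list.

rank→(start, suffix):
  0 → (33, 'a')
  1 → (32, 'aa')
  2 → (31, 'aaa')
  3 → (30, 'aaaa')
  4 → (28, 'abaaaa')
  5 → (26, 'ababaaaa')
  6 → (6, 'acbbbbdbbbbdbdcbcdddababaaaa')
  7 → (3, 'addacbbbbdbbbbdbdcbcdddababaaaa')
  8 → (29, 'baaaa')
  9 → (27, 'babaaaa')
  10 → (2, 'baddacbbbbdbbbbdbdcbcdddababaaaa')
  11 → (1, 'bbaddacbbbbdbbbbdbdcbcdddababaaaa')
  12 → (0, 'bbbaddacbbbbdbbbbdbdcbcdddababaaaa')
  13 → (8, 'bbbbdbbbbdbdcbcdddababaaaa')
  14 → (13, 'bbbbdbdcbcdddababaaaa')
  15 → (9, 'bbbdbbbbdbdcbcdddababaaaa')
  16 → (14, 'bbbdbdcbcdddababaaaa')
  17 → (10, 'bbdbbbbdbdcbcdddababaaaa')
  18 → (15, 'bbdbdcbcdddababaaaa')
  19 → (21, 'bcdddababaaaa')
  20 → (11, 'bdbbbbdbdcbcdddababaaaa')
  21 → (16, 'bdbdcbcdddababaaaa')
  22 → (18, 'bdcbcdddababaaaa')
  23 → (7, 'cbbbbdbbbbdbdcbcdddababaaaa')
  24 → (20, 'cbcdddababaaaa')
  25 → (22, 'cdddababaaaa')
  26 → (25, 'dababaaaa')
  27 → (5, 'dacbbbbdbbbbdbdcbcdddababaaaa')
  28 → (12, 'dbbbbdbdcbcdddababaaaa')
  29 → (17, 'dbdcbcdddababaaaa')
  30 → (19, 'dcbcdddababaaaa')
  31 → (24, 'ddababaaaa')
  32 → (4, 'ddacbbbbdbbbbdbdcbcdddababaaaa')
  33 → (23, 'dddababaaaa')

[33, 32, 31, 30, 28, 26, 6, 3, 29, 27, 2, 1, 0, 8, 13, 9, 14, 10, 15, 21, 11, 16, 18, 7, 20, 22, 25, 5, 12, 17, 19, 24, 4, 23]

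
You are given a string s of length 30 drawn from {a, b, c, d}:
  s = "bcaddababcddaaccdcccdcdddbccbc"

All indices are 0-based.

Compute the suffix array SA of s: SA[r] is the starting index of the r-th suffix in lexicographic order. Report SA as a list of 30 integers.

[12, 5, 7, 13, 2, 6, 28, 0, 25, 8, 29, 1, 27, 26, 17, 14, 18, 15, 19, 9, 21, 11, 4, 24, 16, 20, 10, 3, 23, 22]

rank→(start, suffix):
  0 → (12, 'aaccdcccdcdddbccbc')
  1 → (5, 'ababcddaaccdcccdcdddbccbc')
  2 → (7, 'abcddaaccdcccdcdddbccbc')
  3 → (13, 'accdcccdcdddbccbc')
  4 → (2, 'addababcddaaccdcccdcdddbccbc')
  5 → (6, 'babcddaaccdcccdcdddbccbc')
  6 → (28, 'bc')
  7 → (0, 'bcaddababcddaaccdcccdcdddbccbc')
  8 → (25, 'bccbc')
  9 → (8, 'bcddaaccdcccdcdddbccbc')
  10 → (29, 'c')
  11 → (1, 'caddababcddaaccdcccdcdddbccbc')
  12 → (27, 'cbc')
  13 → (26, 'ccbc')
  14 → (17, 'cccdcdddbccbc')
  15 → (14, 'ccdcccdcdddbccbc')
  16 → (18, 'ccdcdddbccbc')
  17 → (15, 'cdcccdcdddbccbc')
  18 → (19, 'cdcdddbccbc')
  19 → (9, 'cddaaccdcccdcdddbccbc')
  20 → (21, 'cdddbccbc')
  21 → (11, 'daaccdcccdcdddbccbc')
  22 → (4, 'dababcddaaccdcccdcdddbccbc')
  23 → (24, 'dbccbc')
  24 → (16, 'dcccdcdddbccbc')
  25 → (20, 'dcdddbccbc')
  26 → (10, 'ddaaccdcccdcdddbccbc')
  27 → (3, 'ddababcddaaccdcccdcdddbccbc')
  28 → (23, 'ddbccbc')
  29 → (22, 'dddbccbc')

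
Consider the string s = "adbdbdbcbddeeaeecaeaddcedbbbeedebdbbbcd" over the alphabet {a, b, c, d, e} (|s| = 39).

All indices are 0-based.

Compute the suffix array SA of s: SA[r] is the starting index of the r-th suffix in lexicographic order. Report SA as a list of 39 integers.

rank→(start, suffix):
  0 → (0, 'adbdbdbcbddeeaeecaeaddcedbbbeedebdbbbcd')
  1 → (19, 'addcedbbbeedebdbbbcd')
  2 → (17, 'aeaddcedbbbeedebdbbbcd')
  3 → (13, 'aeecaeaddcedbbbeedebdbbbcd')
  4 → (34, 'bbbcd')
  5 → (25, 'bbbeedebdbbbcd')
  6 → (35, 'bbcd')
  7 → (26, 'bbeedebdbbbcd')
  8 → (6, 'bcbddeeaeecaeaddcedbbbeedebdbbbcd')
  9 → (36, 'bcd')
  10 → (32, 'bdbbbcd')
  11 → (4, 'bdbcbddeeaeecaeaddcedbbbeedebdbbbcd')
  12 → (2, 'bdbdbcbddeeaeecaeaddcedbbbeedebdbbbcd')
  13 → (8, 'bddeeaeecaeaddcedbbbeedebdbbbcd')
  14 → (27, 'beedebdbbbcd')
  15 → (16, 'caeaddcedbbbeedebdbbbcd')
  16 → (7, 'cbddeeaeecaeaddcedbbbeedebdbbbcd')
  17 → (37, 'cd')
  18 → (22, 'cedbbbeedebdbbbcd')
  19 → (38, 'd')
  20 → (33, 'dbbbcd')
  21 → (24, 'dbbbeedebdbbbcd')
  22 → (5, 'dbcbddeeaeecaeaddcedbbbeedebdbbbcd')
  23 → (3, 'dbdbcbddeeaeecaeaddcedbbbeedebdbbbcd')
  24 → (1, 'dbdbdbcbddeeaeecaeaddcedbbbeedebdbbbcd')
  25 → (21, 'dcedbbbeedebdbbbcd')
  26 → (20, 'ddcedbbbeedebdbbbcd')
  27 → (9, 'ddeeaeecaeaddcedbbbeedebdbbbcd')
  28 → (30, 'debdbbbcd')
  29 → (10, 'deeaeecaeaddcedbbbeedebdbbbcd')
  30 → (18, 'eaddcedbbbeedebdbbbcd')
  31 → (12, 'eaeecaeaddcedbbbeedebdbbbcd')
  32 → (31, 'ebdbbbcd')
  33 → (15, 'ecaeaddcedbbbeedebdbbbcd')
  34 → (23, 'edbbbeedebdbbbcd')
  35 → (29, 'edebdbbbcd')
  36 → (11, 'eeaeecaeaddcedbbbeedebdbbbcd')
  37 → (14, 'eecaeaddcedbbbeedebdbbbcd')
  38 → (28, 'eedebdbbbcd')

[0, 19, 17, 13, 34, 25, 35, 26, 6, 36, 32, 4, 2, 8, 27, 16, 7, 37, 22, 38, 33, 24, 5, 3, 1, 21, 20, 9, 30, 10, 18, 12, 31, 15, 23, 29, 11, 14, 28]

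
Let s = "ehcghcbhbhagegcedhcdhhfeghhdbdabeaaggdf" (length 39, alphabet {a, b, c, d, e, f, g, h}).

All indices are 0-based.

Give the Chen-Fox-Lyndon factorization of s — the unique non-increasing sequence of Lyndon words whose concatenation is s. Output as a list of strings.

emit factor 1: 'eh' (i=0, period=2)
emit factor 2: 'cgh' (i=2, period=3)
emit factor 3: 'c' (i=5, period=1)
emit factor 4: 'bh' (i=6, period=2)
emit factor 5: 'bh' (i=8, period=2)
emit factor 6: 'agegcedhcdhhfeghhdbd' (i=10, period=20)
emit factor 7: 'abe' (i=30, period=3)
emit factor 8: 'aaggdf' (i=33, period=6)

["eh", "cgh", "c", "bh", "bh", "agegcedhcdhhfeghhdbd", "abe", "aaggdf"]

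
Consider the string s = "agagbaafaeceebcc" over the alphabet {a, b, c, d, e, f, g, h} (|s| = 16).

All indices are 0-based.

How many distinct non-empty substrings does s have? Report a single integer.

125

rank | idx | suffix
   0 |   5 | aafaeceebcc
   1 |   8 | aeceebcc
   2 |   6 | afaeceebcc
   3 |   0 | agagbaafaeceebcc
   4 |   2 | agbaafaeceebcc
   5 |   4 | baafaeceebcc
   6 |  13 | bcc
   7 |  15 | c
   8 |  14 | cc
   9 |  10 | ceebcc
  10 |  12 | ebcc
  11 |   9 | eceebcc
  12 |  11 | eebcc
  13 |   7 | faeceebcc
  14 |   1 | gagbaafaeceebcc
  15 |   3 | gbaafaeceebcc

SA = [5, 8, 6, 0, 2, 4, 13, 15, 14, 10, 12, 9, 11, 7, 1, 3]
rank  pair      lcp
   1  s[5:],s[8:]  1  'a'
   2  s[8:],s[6:]  1  'a'
   3  s[6:],s[0:]  1  'a'
   4  s[0:],s[2:]  2  'ag'
   5  s[2:],s[4:]  0  ''
   6  s[4:],s[13:]  1  'b'
   7  s[13:],s[15:]  0  ''
   8  s[15:],s[14:]  1  'c'
   9  s[14:],s[10:]  1  'c'
  10  s[10:],s[12:]  0  ''
  11  s[12:],s[9:]  1  'e'
  12  s[9:],s[11:]  1  'e'
  13  s[11:],s[7:]  0  ''
  14  s[7:],s[1:]  0  ''
  15  s[1:],s[3:]  1  'g'

n(n+1)/2 = 16·17/2 = 136
Σ LCP = 0 + 1 + 1 + 1 + 2 + 0 + 1 + 0 + 1 + 1 + 0 + 1 + 1 + 0 + 0 + 1 = 11
distinct = 136 − 11 = 125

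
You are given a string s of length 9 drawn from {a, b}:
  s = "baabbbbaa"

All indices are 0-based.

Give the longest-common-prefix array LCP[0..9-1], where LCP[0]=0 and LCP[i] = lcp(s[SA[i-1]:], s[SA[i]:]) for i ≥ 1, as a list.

rank→(start, suffix):
  0 → (8, 'a')
  1 → (7, 'aa')
  2 → (1, 'aabbbbaa')
  3 → (2, 'abbbbaa')
  4 → (6, 'baa')
  5 → (0, 'baabbbbaa')
  6 → (5, 'bbaa')
  7 → (4, 'bbbaa')
  8 → (3, 'bbbbaa')

SA = [8, 7, 1, 2, 6, 0, 5, 4, 3]
rank  pair      lcp
   1  s[8:],s[7:]  1  'a'
   2  s[7:],s[1:]  2  'aa'
   3  s[1:],s[2:]  1  'a'
   4  s[2:],s[6:]  0  ''
   5  s[6:],s[0:]  3  'baa'
   6  s[0:],s[5:]  1  'b'
   7  s[5:],s[4:]  2  'bb'
   8  s[4:],s[3:]  3  'bbb'

[0, 1, 2, 1, 0, 3, 1, 2, 3]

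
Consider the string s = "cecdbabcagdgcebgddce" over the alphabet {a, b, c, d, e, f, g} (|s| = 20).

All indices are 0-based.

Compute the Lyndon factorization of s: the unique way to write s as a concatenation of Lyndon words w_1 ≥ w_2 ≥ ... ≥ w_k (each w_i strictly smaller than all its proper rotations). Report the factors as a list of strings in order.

["ce", "cd", "b", "abcagdgcebgddce"]

emit factor 1: 'ce' (i=0, period=2)
emit factor 2: 'cd' (i=2, period=2)
emit factor 3: 'b' (i=4, period=1)
emit factor 4: 'abcagdgcebgddce' (i=5, period=15)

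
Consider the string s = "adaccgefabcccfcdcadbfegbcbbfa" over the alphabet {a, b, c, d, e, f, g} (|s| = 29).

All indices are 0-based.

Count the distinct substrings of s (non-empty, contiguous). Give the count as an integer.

407

sorted suffixes:
  #0 SA[0]=28  'a'
  #1 SA[1]=8  'abcccfcdcadbfegbcbbfa'
  #2 SA[2]=2  'accgefabcccfcdcadbfegbcbbfa'
  #3 SA[3]=0  'adaccgefabcccfcdcadbfegbcbbfa'
  #4 SA[4]=17  'adbfegbcbbfa'
  #5 SA[5]=25  'bbfa'
  #6 SA[6]=23  'bcbbfa'
  #7 SA[7]=9  'bcccfcdcadbfegbcbbfa'
  #8 SA[8]=26  'bfa'
  #9 SA[9]=19  'bfegbcbbfa'
  #10 SA[10]=16  'cadbfegbcbbfa'
  #11 SA[11]=24  'cbbfa'
  #12 SA[12]=10  'cccfcdcadbfegbcbbfa'
  #13 SA[13]=11  'ccfcdcadbfegbcbbfa'
  #14 SA[14]=3  'ccgefabcccfcdcadbfegbcbbfa'
  #15 SA[15]=14  'cdcadbfegbcbbfa'
  #16 SA[16]=12  'cfcdcadbfegbcbbfa'
  #17 SA[17]=4  'cgefabcccfcdcadbfegbcbbfa'
  #18 SA[18]=1  'daccgefabcccfcdcadbfegbcbbfa'
  #19 SA[19]=18  'dbfegbcbbfa'
  #20 SA[20]=15  'dcadbfegbcbbfa'
  #21 SA[21]=6  'efabcccfcdcadbfegbcbbfa'
  #22 SA[22]=21  'egbcbbfa'
  #23 SA[23]=27  'fa'
  #24 SA[24]=7  'fabcccfcdcadbfegbcbbfa'
  #25 SA[25]=13  'fcdcadbfegbcbbfa'
  #26 SA[26]=20  'fegbcbbfa'
  #27 SA[27]=22  'gbcbbfa'
  #28 SA[28]=5  'gefabcccfcdcadbfegbcbbfa'

SA = [28, 8, 2, 0, 17, 25, 23, 9, 26, 19, 16, 24, 10, 11, 3, 14, 12, 4, 1, 18, 15, 6, 21, 27, 7, 13, 20, 22, 5]
rank  pair      lcp
   1  s[28:],s[8:]  1  'a'
   2  s[8:],s[2:]  1  'a'
   3  s[2:],s[0:]  1  'a'
   4  s[0:],s[17:]  2  'ad'
   5  s[17:],s[25:]  0  ''
   6  s[25:],s[23:]  1  'b'
   7  s[23:],s[9:]  2  'bc'
   8  s[9:],s[26:]  1  'b'
   9  s[26:],s[19:]  2  'bf'
  10  s[19:],s[16:]  0  ''
  11  s[16:],s[24:]  1  'c'
  12  s[24:],s[10:]  1  'c'
  13  s[10:],s[11:]  2  'cc'
  14  s[11:],s[3:]  2  'cc'
  15  s[3:],s[14:]  1  'c'
  16  s[14:],s[12:]  1  'c'
  17  s[12:],s[4:]  1  'c'
  18  s[4:],s[1:]  0  ''
  19  s[1:],s[18:]  1  'd'
  20  s[18:],s[15:]  1  'd'
  21  s[15:],s[6:]  0  ''
  22  s[6:],s[21:]  1  'e'
  23  s[21:],s[27:]  0  ''
  24  s[27:],s[7:]  2  'fa'
  25  s[7:],s[13:]  1  'f'
  26  s[13:],s[20:]  1  'f'
  27  s[20:],s[22:]  0  ''
  28  s[22:],s[5:]  1  'g'

n(n+1)/2 = 29·30/2 = 435
Σ LCP = 0 + 1 + 1 + 1 + 2 + 0 + 1 + 2 + 1 + 2 + 0 + 1 + 1 + 2 + 2 + 1 + 1 + 1 + 0 + 1 + 1 + 0 + 1 + 0 + 2 + 1 + 1 + 0 + 1 = 28
distinct = 435 − 28 = 407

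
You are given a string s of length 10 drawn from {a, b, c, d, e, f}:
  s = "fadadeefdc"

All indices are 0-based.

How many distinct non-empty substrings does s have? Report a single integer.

49

rank→(start, suffix):
  0 → (1, 'adadeefdc')
  1 → (3, 'adeefdc')
  2 → (9, 'c')
  3 → (2, 'dadeefdc')
  4 → (8, 'dc')
  5 → (4, 'deefdc')
  6 → (5, 'eefdc')
  7 → (6, 'efdc')
  8 → (0, 'fadadeefdc')
  9 → (7, 'fdc')

SA = [1, 3, 9, 2, 8, 4, 5, 6, 0, 7]
i: (SA[i-1],SA[i]) lcp shared
  1: (1,3) 2 'ad'
  2: (3,9) 0 ''
  3: (9,2) 0 ''
  4: (2,8) 1 'd'
  5: (8,4) 1 'd'
  6: (4,5) 0 ''
  7: (5,6) 1 'e'
  8: (6,0) 0 ''
  9: (0,7) 1 'f'

n(n+1)/2 = 10·11/2 = 55
Σ LCP = 0 + 2 + 0 + 0 + 1 + 1 + 0 + 1 + 0 + 1 = 6
distinct = 55 − 6 = 49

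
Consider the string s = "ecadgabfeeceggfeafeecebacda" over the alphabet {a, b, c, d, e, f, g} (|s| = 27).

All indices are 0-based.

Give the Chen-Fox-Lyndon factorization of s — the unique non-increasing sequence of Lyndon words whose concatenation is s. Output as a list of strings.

["e", "c", "adg", "abfeeceggfeafeecebacd", "a"]

emit factor 1: 'e' (i=0, period=1)
emit factor 2: 'c' (i=1, period=1)
emit factor 3: 'adg' (i=2, period=3)
emit factor 4: 'abfeeceggfeafeecebacd' (i=5, period=21)
emit factor 5: 'a' (i=26, period=1)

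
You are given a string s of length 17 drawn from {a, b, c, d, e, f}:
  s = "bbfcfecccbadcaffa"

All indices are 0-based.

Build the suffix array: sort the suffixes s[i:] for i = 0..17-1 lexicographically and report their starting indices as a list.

[16, 10, 13, 9, 0, 1, 12, 8, 7, 6, 3, 11, 5, 15, 2, 4, 14]

sorted suffixes:
  #0 SA[0]=16  'a'
  #1 SA[1]=10  'adcaffa'
  #2 SA[2]=13  'affa'
  #3 SA[3]=9  'badcaffa'
  #4 SA[4]=0  'bbfcfecccbadcaffa'
  #5 SA[5]=1  'bfcfecccbadcaffa'
  #6 SA[6]=12  'caffa'
  #7 SA[7]=8  'cbadcaffa'
  #8 SA[8]=7  'ccbadcaffa'
  #9 SA[9]=6  'cccbadcaffa'
  #10 SA[10]=3  'cfecccbadcaffa'
  #11 SA[11]=11  'dcaffa'
  #12 SA[12]=5  'ecccbadcaffa'
  #13 SA[13]=15  'fa'
  #14 SA[14]=2  'fcfecccbadcaffa'
  #15 SA[15]=4  'fecccbadcaffa'
  #16 SA[16]=14  'ffa'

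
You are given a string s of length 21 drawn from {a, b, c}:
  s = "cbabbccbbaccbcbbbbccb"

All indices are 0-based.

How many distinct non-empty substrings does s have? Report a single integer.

191

rank→(start, suffix):
  0 → (2, 'abbccbbaccbcbbbbccb')
  1 → (9, 'accbcbbbbccb')
  2 → (20, 'b')
  3 → (1, 'babbccbbaccbcbbbbccb')
  4 → (8, 'baccbcbbbbccb')
  5 → (7, 'bbaccbcbbbbccb')
  6 → (14, 'bbbbccb')
  7 → (15, 'bbbccb')
  8 → (16, 'bbccb')
  9 → (3, 'bbccbbaccbcbbbbccb')
  10 → (12, 'bcbbbbccb')
  11 → (17, 'bccb')
  12 → (4, 'bccbbaccbcbbbbccb')
  13 → (19, 'cb')
  14 → (0, 'cbabbccbbaccbcbbbbccb')
  15 → (6, 'cbbaccbcbbbbccb')
  16 → (13, 'cbbbbccb')
  17 → (11, 'cbcbbbbccb')
  18 → (18, 'ccb')
  19 → (5, 'ccbbaccbcbbbbccb')
  20 → (10, 'ccbcbbbbccb')

SA = [2, 9, 20, 1, 8, 7, 14, 15, 16, 3, 12, 17, 4, 19, 0, 6, 13, 11, 18, 5, 10]
rank  pair      lcp
   1  s[2:],s[9:]  1  'a'
   2  s[9:],s[20:]  0  ''
   3  s[20:],s[1:]  1  'b'
   4  s[1:],s[8:]  2  'ba'
   5  s[8:],s[7:]  1  'b'
   6  s[7:],s[14:]  2  'bb'
   7  s[14:],s[15:]  3  'bbb'
   8  s[15:],s[16:]  2  'bb'
   9  s[16:],s[3:]  5  'bbccb'
  10  s[3:],s[12:]  1  'b'
  11  s[12:],s[17:]  2  'bc'
  12  s[17:],s[4:]  4  'bccb'
  13  s[4:],s[19:]  0  ''
  14  s[19:],s[0:]  2  'cb'
  15  s[0:],s[6:]  2  'cb'
  16  s[6:],s[13:]  3  'cbb'
  17  s[13:],s[11:]  2  'cb'
  18  s[11:],s[18:]  1  'c'
  19  s[18:],s[5:]  3  'ccb'
  20  s[5:],s[10:]  3  'ccb'

n(n+1)/2 = 21·22/2 = 231
Σ LCP = 0 + 1 + 0 + 1 + 2 + 1 + 2 + 3 + 2 + 5 + 1 + 2 + 4 + 0 + 2 + 2 + 3 + 2 + 1 + 3 + 3 = 40
distinct = 231 − 40 = 191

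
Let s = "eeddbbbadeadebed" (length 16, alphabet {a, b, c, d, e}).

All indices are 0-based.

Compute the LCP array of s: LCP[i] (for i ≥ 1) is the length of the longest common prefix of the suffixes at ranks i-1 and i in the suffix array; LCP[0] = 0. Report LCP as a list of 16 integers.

rank | idx | suffix
   0 |   7 | adeadebed
   1 |  10 | adebed
   2 |   6 | badeadebed
   3 |   5 | bbadeadebed
   4 |   4 | bbbadeadebed
   5 |  13 | bed
   6 |  15 | d
   7 |   3 | dbbbadeadebed
   8 |   2 | ddbbbadeadebed
   9 |   8 | deadebed
  10 |  11 | debed
  11 |   9 | eadebed
  12 |  12 | ebed
  13 |  14 | ed
  14 |   1 | eddbbbadeadebed
  15 |   0 | eeddbbbadeadebed

SA = [7, 10, 6, 5, 4, 13, 15, 3, 2, 8, 11, 9, 12, 14, 1, 0]
i: (SA[i-1],SA[i]) lcp shared
  1: (7,10) 3 'ade'
  2: (10,6) 0 ''
  3: (6,5) 1 'b'
  4: (5,4) 2 'bb'
  5: (4,13) 1 'b'
  6: (13,15) 0 ''
  7: (15,3) 1 'd'
  8: (3,2) 1 'd'
  9: (2,8) 1 'd'
  10: (8,11) 2 'de'
  11: (11,9) 0 ''
  12: (9,12) 1 'e'
  13: (12,14) 1 'e'
  14: (14,1) 2 'ed'
  15: (1,0) 1 'e'

[0, 3, 0, 1, 2, 1, 0, 1, 1, 1, 2, 0, 1, 1, 2, 1]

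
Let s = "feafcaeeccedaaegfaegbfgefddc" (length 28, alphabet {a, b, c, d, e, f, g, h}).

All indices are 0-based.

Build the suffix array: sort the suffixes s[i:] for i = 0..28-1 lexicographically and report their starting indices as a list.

[12, 5, 17, 13, 2, 20, 27, 4, 8, 9, 11, 26, 25, 1, 7, 10, 6, 23, 18, 14, 16, 3, 24, 0, 21, 19, 22, 15]

rank→(start, suffix):
  0 → (12, 'aaegfaegbfgefddc')
  1 → (5, 'aeeccedaaegfaegbfgefddc')
  2 → (17, 'aegbfgefddc')
  3 → (13, 'aegfaegbfgefddc')
  4 → (2, 'afcaeeccedaaegfaegbfgefddc')
  5 → (20, 'bfgefddc')
  6 → (27, 'c')
  7 → (4, 'caeeccedaaegfaegbfgefddc')
  8 → (8, 'ccedaaegfaegbfgefddc')
  9 → (9, 'cedaaegfaegbfgefddc')
  10 → (11, 'daaegfaegbfgefddc')
  11 → (26, 'dc')
  12 → (25, 'ddc')
  13 → (1, 'eafcaeeccedaaegfaegbfgefddc')
  14 → (7, 'eccedaaegfaegbfgefddc')
  15 → (10, 'edaaegfaegbfgefddc')
  16 → (6, 'eeccedaaegfaegbfgefddc')
  17 → (23, 'efddc')
  18 → (18, 'egbfgefddc')
  19 → (14, 'egfaegbfgefddc')
  20 → (16, 'faegbfgefddc')
  21 → (3, 'fcaeeccedaaegfaegbfgefddc')
  22 → (24, 'fddc')
  23 → (0, 'feafcaeeccedaaegfaegbfgefddc')
  24 → (21, 'fgefddc')
  25 → (19, 'gbfgefddc')
  26 → (22, 'gefddc')
  27 → (15, 'gfaegbfgefddc')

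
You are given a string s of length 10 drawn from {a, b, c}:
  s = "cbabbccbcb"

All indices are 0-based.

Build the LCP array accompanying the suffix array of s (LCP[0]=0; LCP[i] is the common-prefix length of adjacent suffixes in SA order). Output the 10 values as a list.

[0, 0, 1, 1, 1, 2, 0, 2, 2, 1]

sorted suffixes:
  #0 SA[0]=2  'abbccbcb'
  #1 SA[1]=9  'b'
  #2 SA[2]=1  'babbccbcb'
  #3 SA[3]=3  'bbccbcb'
  #4 SA[4]=7  'bcb'
  #5 SA[5]=4  'bccbcb'
  #6 SA[6]=8  'cb'
  #7 SA[7]=0  'cbabbccbcb'
  #8 SA[8]=6  'cbcb'
  #9 SA[9]=5  'ccbcb'

SA = [2, 9, 1, 3, 7, 4, 8, 0, 6, 5]
[i] adj suffixes → lcp
  [1] 2/9 → 0 ('')
  [2] 9/1 → 1 ('b')
  [3] 1/3 → 1 ('b')
  [4] 3/7 → 1 ('b')
  [5] 7/4 → 2 ('bc')
  [6] 4/8 → 0 ('')
  [7] 8/0 → 2 ('cb')
  [8] 0/6 → 2 ('cb')
  [9] 6/5 → 1 ('c')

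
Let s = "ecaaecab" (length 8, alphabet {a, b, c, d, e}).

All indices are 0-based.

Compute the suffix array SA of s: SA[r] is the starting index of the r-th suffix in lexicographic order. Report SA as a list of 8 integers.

[2, 6, 3, 7, 1, 5, 0, 4]

sorted suffixes:
  #0 SA[0]=2  'aaecab'
  #1 SA[1]=6  'ab'
  #2 SA[2]=3  'aecab'
  #3 SA[3]=7  'b'
  #4 SA[4]=1  'caaecab'
  #5 SA[5]=5  'cab'
  #6 SA[6]=0  'ecaaecab'
  #7 SA[7]=4  'ecab'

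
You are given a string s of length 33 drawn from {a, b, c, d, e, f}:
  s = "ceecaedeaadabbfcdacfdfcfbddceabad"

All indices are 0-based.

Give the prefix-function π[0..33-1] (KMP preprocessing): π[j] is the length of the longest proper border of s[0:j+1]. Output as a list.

[0, 0, 0, 1, 0, 0, 0, 0, 0, 0, 0, 0, 0, 0, 0, 1, 0, 0, 1, 0, 0, 0, 1, 0, 0, 0, 0, 1, 2, 0, 0, 0, 0]

π[0] = 0
j=1 s[j]='e': π[1]=0 (border '')
j=2 s[j]='e': π[2]=0 (border '')
j=3 s[j]='c': π[3]=1 (border 'c')
j=4 s[j]='a': k: 1→0; π[4]=0 (border '')
j=5 s[j]='e': π[5]=0 (border '')
j=6 s[j]='d': π[6]=0 (border '')
j=7 s[j]='e': π[7]=0 (border '')
j=8 s[j]='a': π[8]=0 (border '')
j=9 s[j]='a': π[9]=0 (border '')
j=10 s[j]='d': π[10]=0 (border '')
j=11 s[j]='a': π[11]=0 (border '')
j=12 s[j]='b': π[12]=0 (border '')
j=13 s[j]='b': π[13]=0 (border '')
j=14 s[j]='f': π[14]=0 (border '')
j=15 s[j]='c': π[15]=1 (border 'c')
j=16 s[j]='d': k: 1→0; π[16]=0 (border '')
j=17 s[j]='a': π[17]=0 (border '')
j=18 s[j]='c': π[18]=1 (border 'c')
j=19 s[j]='f': k: 1→0; π[19]=0 (border '')
j=20 s[j]='d': π[20]=0 (border '')
j=21 s[j]='f': π[21]=0 (border '')
j=22 s[j]='c': π[22]=1 (border 'c')
j=23 s[j]='f': k: 1→0; π[23]=0 (border '')
j=24 s[j]='b': π[24]=0 (border '')
j=25 s[j]='d': π[25]=0 (border '')
j=26 s[j]='d': π[26]=0 (border '')
j=27 s[j]='c': π[27]=1 (border 'c')
j=28 s[j]='e': π[28]=2 (border 'ce')
j=29 s[j]='a': k: 2→0; π[29]=0 (border '')
j=30 s[j]='b': π[30]=0 (border '')
j=31 s[j]='a': π[31]=0 (border '')
j=32 s[j]='d': π[32]=0 (border '')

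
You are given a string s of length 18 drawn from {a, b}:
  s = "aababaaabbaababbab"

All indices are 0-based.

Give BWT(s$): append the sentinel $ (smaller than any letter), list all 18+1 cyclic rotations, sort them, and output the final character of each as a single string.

bb$babbaaabaabbaaaa

rank  rotation             last
    0  $aababaaabbaababbab  b
    1  aaabbaababbab$aabab  b
    2  aababaaabbaababbab$  $
    3  aababbab$aababaaabb  b
    4  aabbaababbab$aababa  a
    5  ab$aababaaabbaababb  b
    6  abaaabbaababbab$aab  b
    7  ababaaabbaababbab$a  a
    8  ababbab$aababaaabba  a
    9  abbaababbab$aababaa  a
   10  abbab$aababaaabbaab  b
   11  b$aababaaabbaababba  a
   12  baaabbaababbab$aaba  a
   13  baababbab$aababaaab  b
   14  bab$aababaaabbaabab  b
   15  babaaabbaababbab$aa  a
   16  babbab$aababaaabbaa  a
   17  bbaababbab$aababaaa  a
   18  bbab$aababaaabbaaba  a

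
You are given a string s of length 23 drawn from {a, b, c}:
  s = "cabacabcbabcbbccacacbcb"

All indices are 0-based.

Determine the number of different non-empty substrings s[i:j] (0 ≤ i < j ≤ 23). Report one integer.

235

rank→(start, suffix):
  0 → (1, 'abacabcbabcbbccacacbcb')
  1 → (5, 'abcbabcbbccacacbcb')
  2 → (9, 'abcbbccacacbcb')
  3 → (3, 'acabcbabcbbccacacbcb')
  4 → (16, 'acacbcb')
  5 → (18, 'acbcb')
  6 → (22, 'b')
  7 → (8, 'babcbbccacacbcb')
  8 → (2, 'bacabcbabcbbccacacbcb')
  9 → (12, 'bbccacacbcb')
  10 → (20, 'bcb')
  11 → (6, 'bcbabcbbccacacbcb')
  12 → (10, 'bcbbccacacbcb')
  13 → (13, 'bccacacbcb')
  14 → (0, 'cabacabcbabcbbccacacbcb')
  15 → (4, 'cabcbabcbbccacacbcb')
  16 → (15, 'cacacbcb')
  17 → (17, 'cacbcb')
  18 → (21, 'cb')
  19 → (7, 'cbabcbbccacacbcb')
  20 → (11, 'cbbccacacbcb')
  21 → (19, 'cbcb')
  22 → (14, 'ccacacbcb')

SA = [1, 5, 9, 3, 16, 18, 22, 8, 2, 12, 20, 6, 10, 13, 0, 4, 15, 17, 21, 7, 11, 19, 14]
i: (SA[i-1],SA[i]) lcp shared
  1: (1,5) 2 'ab'
  2: (5,9) 4 'abcb'
  3: (9,3) 1 'a'
  4: (3,16) 3 'aca'
  5: (16,18) 2 'ac'
  6: (18,22) 0 ''
  7: (22,8) 1 'b'
  8: (8,2) 2 'ba'
  9: (2,12) 1 'b'
  10: (12,20) 1 'b'
  11: (20,6) 3 'bcb'
  12: (6,10) 3 'bcb'
  13: (10,13) 2 'bc'
  14: (13,0) 0 ''
  15: (0,4) 3 'cab'
  16: (4,15) 2 'ca'
  17: (15,17) 3 'cac'
  18: (17,21) 1 'c'
  19: (21,7) 2 'cb'
  20: (7,11) 2 'cb'
  21: (11,19) 2 'cb'
  22: (19,14) 1 'c'

n(n+1)/2 = 23·24/2 = 276
Σ LCP = 0 + 2 + 4 + 1 + 3 + 2 + 0 + 1 + 2 + 1 + 1 + 3 + 3 + 2 + 0 + 3 + 2 + 3 + 1 + 2 + 2 + 2 + 1 = 41
distinct = 276 − 41 = 235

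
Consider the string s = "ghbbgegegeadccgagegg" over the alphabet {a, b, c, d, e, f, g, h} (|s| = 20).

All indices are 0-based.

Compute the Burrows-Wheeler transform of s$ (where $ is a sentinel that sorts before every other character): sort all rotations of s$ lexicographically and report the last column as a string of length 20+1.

rank  rotation               last
    0  $ghbbgegegeadccgagegg  g
    1  adccgagegg$ghbbgegege  e
    2  agegg$ghbbgegegeadccg  g
    3  bbgegegeadccgagegg$gh  h
    4  bgegegeadccgagegg$ghb  b
    5  ccgagegg$ghbbgegegead  d
    6  cgagegg$ghbbgegegeadc  c
    7  dccgagegg$ghbbgegegea  a
    8  eadccgagegg$ghbbgegeg  g
    9  egeadccgagegg$ghbbgeg  g
   10  egegeadccgagegg$ghbbg  g
   11  egg$ghbbgegegeadccgag  g
   12  g$ghbbgegegeadccgageg  g
   13  gagegg$ghbbgegegeadcc  c
   14  geadccgagegg$ghbbgege  e
   15  gegeadccgagegg$ghbbge  e
   16  gegegeadccgagegg$ghbb  b
   17  gegg$ghbbgegegeadccga  a
   18  gg$ghbbgegegeadccgage  e
   19  ghbbgegegeadccgagegg$  $
   20  hbbgegegeadccgagegg$g  g

geghbdcagggggceebae$g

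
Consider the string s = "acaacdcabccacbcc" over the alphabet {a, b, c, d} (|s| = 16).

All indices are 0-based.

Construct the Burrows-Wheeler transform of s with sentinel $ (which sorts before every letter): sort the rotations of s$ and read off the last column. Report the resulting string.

rank  rotation           last
    0  $acaacdcabccacbcc  c
    1  aacdcabccacbcc$ac  c
    2  abccacbcc$acaacdc  c
    3  acaacdcabccacbcc$  $
    4  acbcc$acaacdcabcc  c
    5  acdcabccacbcc$aca  a
    6  bcc$acaacdcabccac  c
    7  bccacbcc$acaacdca  a
    8  c$acaacdcabccacbc  c
    9  caacdcabccacbcc$a  a
   10  cabccacbcc$acaacd  d
   11  cacbcc$acaacdcabc  c
   12  cbcc$acaacdcabcca  a
   13  cc$acaacdcabccacb  b
   14  ccacbcc$acaacdcab  b
   15  cdcabccacbcc$acaa  a
   16  dcabccacbcc$acaac  c

ccc$cacacadcabbac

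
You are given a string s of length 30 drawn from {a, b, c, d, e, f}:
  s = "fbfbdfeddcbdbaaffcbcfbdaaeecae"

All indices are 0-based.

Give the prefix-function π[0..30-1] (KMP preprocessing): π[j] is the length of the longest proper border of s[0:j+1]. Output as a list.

[0, 0, 1, 2, 0, 1, 0, 0, 0, 0, 0, 0, 0, 0, 0, 1, 1, 0, 0, 0, 1, 2, 0, 0, 0, 0, 0, 0, 0, 0]

π[0] = 0
j=1 s[j]='b': π[1]=0 (border '')
j=2 s[j]='f': π[2]=1 (border 'f')
j=3 s[j]='b': π[3]=2 (border 'fb')
j=4 s[j]='d': k: 2→0; π[4]=0 (border '')
j=5 s[j]='f': π[5]=1 (border 'f')
j=6 s[j]='e': k: 1→0; π[6]=0 (border '')
j=7 s[j]='d': π[7]=0 (border '')
j=8 s[j]='d': π[8]=0 (border '')
j=9 s[j]='c': π[9]=0 (border '')
j=10 s[j]='b': π[10]=0 (border '')
j=11 s[j]='d': π[11]=0 (border '')
j=12 s[j]='b': π[12]=0 (border '')
j=13 s[j]='a': π[13]=0 (border '')
j=14 s[j]='a': π[14]=0 (border '')
j=15 s[j]='f': π[15]=1 (border 'f')
j=16 s[j]='f': k: 1→0; π[16]=1 (border 'f')
j=17 s[j]='c': k: 1→0; π[17]=0 (border '')
j=18 s[j]='b': π[18]=0 (border '')
j=19 s[j]='c': π[19]=0 (border '')
j=20 s[j]='f': π[20]=1 (border 'f')
j=21 s[j]='b': π[21]=2 (border 'fb')
j=22 s[j]='d': k: 2→0; π[22]=0 (border '')
j=23 s[j]='a': π[23]=0 (border '')
j=24 s[j]='a': π[24]=0 (border '')
j=25 s[j]='e': π[25]=0 (border '')
j=26 s[j]='e': π[26]=0 (border '')
j=27 s[j]='c': π[27]=0 (border '')
j=28 s[j]='a': π[28]=0 (border '')
j=29 s[j]='e': π[29]=0 (border '')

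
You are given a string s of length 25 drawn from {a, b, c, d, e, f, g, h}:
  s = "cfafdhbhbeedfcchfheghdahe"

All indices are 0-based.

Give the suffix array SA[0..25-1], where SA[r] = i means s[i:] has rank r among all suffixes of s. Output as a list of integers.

rank→(start, suffix):
  0 → (2, 'afdhbhbeedfcchfheghdahe')
  1 → (22, 'ahe')
  2 → (8, 'beedfcchfheghdahe')
  3 → (6, 'bhbeedfcchfheghdahe')
  4 → (13, 'cchfheghdahe')
  5 → (0, 'cfafdhbhbeedfcchfheghdahe')
  6 → (14, 'chfheghdahe')
  7 → (21, 'dahe')
  8 → (11, 'dfcchfheghdahe')
  9 → (4, 'dhbhbeedfcchfheghdahe')
  10 → (24, 'e')
  11 → (10, 'edfcchfheghdahe')
  12 → (9, 'eedfcchfheghdahe')
  13 → (18, 'eghdahe')
  14 → (1, 'fafdhbhbeedfcchfheghdahe')
  15 → (12, 'fcchfheghdahe')
  16 → (3, 'fdhbhbeedfcchfheghdahe')
  17 → (16, 'fheghdahe')
  18 → (19, 'ghdahe')
  19 → (7, 'hbeedfcchfheghdahe')
  20 → (5, 'hbhbeedfcchfheghdahe')
  21 → (20, 'hdahe')
  22 → (23, 'he')
  23 → (17, 'heghdahe')
  24 → (15, 'hfheghdahe')

[2, 22, 8, 6, 13, 0, 14, 21, 11, 4, 24, 10, 9, 18, 1, 12, 3, 16, 19, 7, 5, 20, 23, 17, 15]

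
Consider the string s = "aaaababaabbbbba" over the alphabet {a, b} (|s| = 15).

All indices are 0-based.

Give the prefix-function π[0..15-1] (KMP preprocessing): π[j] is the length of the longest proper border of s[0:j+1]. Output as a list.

[0, 1, 2, 3, 0, 1, 0, 1, 2, 0, 0, 0, 0, 0, 1]

π[0] = 0
j=1 s[j]='a': π[1]=1 (border 'a')
j=2 s[j]='a': π[2]=2 (border 'aa')
j=3 s[j]='a': π[3]=3 (border 'aaa')
j=4 s[j]='b': k: 3→2→1→0; π[4]=0 (border '')
j=5 s[j]='a': π[5]=1 (border 'a')
j=6 s[j]='b': k: 1→0; π[6]=0 (border '')
j=7 s[j]='a': π[7]=1 (border 'a')
j=8 s[j]='a': π[8]=2 (border 'aa')
j=9 s[j]='b': k: 2→1→0; π[9]=0 (border '')
j=10 s[j]='b': π[10]=0 (border '')
j=11 s[j]='b': π[11]=0 (border '')
j=12 s[j]='b': π[12]=0 (border '')
j=13 s[j]='b': π[13]=0 (border '')
j=14 s[j]='a': π[14]=1 (border 'a')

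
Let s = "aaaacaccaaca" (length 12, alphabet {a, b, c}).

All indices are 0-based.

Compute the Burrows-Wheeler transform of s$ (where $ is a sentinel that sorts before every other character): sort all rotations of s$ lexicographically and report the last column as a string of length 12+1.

ac$acaaacacaa

rank  rotation       last
    0  $aaaacaccaaca  a
    1  a$aaaacaccaac  c
    2  aaaacaccaaca$  $
    3  aaacaccaaca$a  a
    4  aaca$aaaacacc  c
    5  aacaccaaca$aa  a
    6  aca$aaaacacca  a
    7  acaccaaca$aaa  a
    8  accaaca$aaaac  c
    9  ca$aaaacaccaa  a
   10  caaca$aaaacac  c
   11  caccaaca$aaaa  a
   12  ccaaca$aaaaca  a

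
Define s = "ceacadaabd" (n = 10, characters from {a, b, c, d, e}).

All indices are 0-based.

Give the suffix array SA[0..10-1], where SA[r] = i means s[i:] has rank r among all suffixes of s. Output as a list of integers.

[6, 7, 2, 4, 8, 3, 0, 9, 5, 1]

rank→(start, suffix):
  0 → (6, 'aabd')
  1 → (7, 'abd')
  2 → (2, 'acadaabd')
  3 → (4, 'adaabd')
  4 → (8, 'bd')
  5 → (3, 'cadaabd')
  6 → (0, 'ceacadaabd')
  7 → (9, 'd')
  8 → (5, 'daabd')
  9 → (1, 'eacadaabd')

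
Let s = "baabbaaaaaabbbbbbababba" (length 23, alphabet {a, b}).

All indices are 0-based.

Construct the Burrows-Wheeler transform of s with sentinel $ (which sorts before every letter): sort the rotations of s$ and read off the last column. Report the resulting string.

abbaaababbaabb$baaabbbba

rank  rotation                  last
    0  $baabbaaaaaabbbbbbababba  a
    1  a$baabbaaaaaabbbbbbababb  b
    2  aaaaaabbbbbbababba$baabb  b
    3  aaaaabbbbbbababba$baabba  a
    4  aaaabbbbbbababba$baabbaa  a
    5  aaabbbbbbababba$baabbaaa  a
    6  aabbaaaaaabbbbbbababba$b  b
    7  aabbbbbbababba$baabbaaaa  a
    8  ababba$baabbaaaaaabbbbbb  b
    9  abba$baabbaaaaaabbbbbbab  b
   10  abbaaaaaabbbbbbababba$ba  a
   11  abbbbbbababba$baabbaaaaa  a
   12  ba$baabbaaaaaabbbbbbabab  b
   13  baaaaaabbbbbbababba$baab  b
   14  baabbaaaaaabbbbbbababba$  $
   15  bababba$baabbaaaaaabbbbb  b
   16  babba$baabbaaaaaabbbbbba  a
   17  bba$baabbaaaaaabbbbbbaba  a
   18  bbaaaaaabbbbbbababba$baa  a
   19  bbababba$baabbaaaaaabbbb  b
   20  bbbababba$baabbaaaaaabbb  b
   21  bbbbababba$baabbaaaaaabb  b
   22  bbbbbababba$baabbaaaaaab  b
   23  bbbbbbababba$baabbaaaaaa  a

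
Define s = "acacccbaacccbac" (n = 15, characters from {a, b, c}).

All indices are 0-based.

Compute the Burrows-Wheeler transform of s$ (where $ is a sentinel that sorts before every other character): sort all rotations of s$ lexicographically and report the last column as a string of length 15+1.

rank  rotation          last
    0  $acacccbaacccbac  c
    1  aacccbac$acacccb  b
    2  ac$acacccbaacccb  b
    3  acacccbaacccbac$  $
    4  acccbaacccbac$ac  c
    5  acccbac$acacccba  a
    6  baacccbac$acaccc  c
    7  bac$acacccbaaccc  c
    8  c$acacccbaacccba  a
    9  cacccbaacccbac$a  a
   10  cbaacccbac$acacc  c
   11  cbac$acacccbaacc  c
   12  ccbaacccbac$acac  c
   13  ccbac$acacccbaac  c
   14  cccbaacccbac$aca  a
   15  cccbac$acacccbaa  a

cbb$caccaaccccaa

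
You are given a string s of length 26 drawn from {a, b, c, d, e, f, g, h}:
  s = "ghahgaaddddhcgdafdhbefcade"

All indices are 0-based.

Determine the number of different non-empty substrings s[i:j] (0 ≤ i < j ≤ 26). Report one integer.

328

sorted suffixes:
  #0 SA[0]=5  'aaddddhcgdafdhbefcade'
  #1 SA[1]=6  'addddhcgdafdhbefcade'
  #2 SA[2]=23  'ade'
  #3 SA[3]=15  'afdhbefcade'
  #4 SA[4]=2  'ahgaaddddhcgdafdhbefcade'
  #5 SA[5]=19  'befcade'
  #6 SA[6]=22  'cade'
  #7 SA[7]=12  'cgdafdhbefcade'
  #8 SA[8]=14  'dafdhbefcade'
  #9 SA[9]=7  'ddddhcgdafdhbefcade'
  #10 SA[10]=8  'dddhcgdafdhbefcade'
  #11 SA[11]=9  'ddhcgdafdhbefcade'
  #12 SA[12]=24  'de'
  #13 SA[13]=17  'dhbefcade'
  #14 SA[14]=10  'dhcgdafdhbefcade'
  #15 SA[15]=25  'e'
  #16 SA[16]=20  'efcade'
  #17 SA[17]=21  'fcade'
  #18 SA[18]=16  'fdhbefcade'
  #19 SA[19]=4  'gaaddddhcgdafdhbefcade'
  #20 SA[20]=13  'gdafdhbefcade'
  #21 SA[21]=0  'ghahgaaddddhcgdafdhbefcade'
  #22 SA[22]=1  'hahgaaddddhcgdafdhbefcade'
  #23 SA[23]=18  'hbefcade'
  #24 SA[24]=11  'hcgdafdhbefcade'
  #25 SA[25]=3  'hgaaddddhcgdafdhbefcade'

SA = [5, 6, 23, 15, 2, 19, 22, 12, 14, 7, 8, 9, 24, 17, 10, 25, 20, 21, 16, 4, 13, 0, 1, 18, 11, 3]
i: (SA[i-1],SA[i]) lcp shared
  1: (5,6) 1 'a'
  2: (6,23) 2 'ad'
  3: (23,15) 1 'a'
  4: (15,2) 1 'a'
  5: (2,19) 0 ''
  6: (19,22) 0 ''
  7: (22,12) 1 'c'
  8: (12,14) 0 ''
  9: (14,7) 1 'd'
  10: (7,8) 3 'ddd'
  11: (8,9) 2 'dd'
  12: (9,24) 1 'd'
  13: (24,17) 1 'd'
  14: (17,10) 2 'dh'
  15: (10,25) 0 ''
  16: (25,20) 1 'e'
  17: (20,21) 0 ''
  18: (21,16) 1 'f'
  19: (16,4) 0 ''
  20: (4,13) 1 'g'
  21: (13,0) 1 'g'
  22: (0,1) 0 ''
  23: (1,18) 1 'h'
  24: (18,11) 1 'h'
  25: (11,3) 1 'h'

n(n+1)/2 = 26·27/2 = 351
Σ LCP = 0 + 1 + 2 + 1 + 1 + 0 + 0 + 1 + 0 + 1 + 3 + 2 + 1 + 1 + 2 + 0 + 1 + 0 + 1 + 0 + 1 + 1 + 0 + 1 + 1 + 1 = 23
distinct = 351 − 23 = 328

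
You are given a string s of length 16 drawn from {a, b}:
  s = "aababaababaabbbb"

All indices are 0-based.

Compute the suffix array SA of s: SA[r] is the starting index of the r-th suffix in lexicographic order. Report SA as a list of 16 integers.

[0, 5, 10, 3, 8, 1, 6, 11, 15, 4, 9, 2, 7, 14, 13, 12]

rank→(start, suffix):
  0 → (0, 'aababaababaabbbb')
  1 → (5, 'aababaabbbb')
  2 → (10, 'aabbbb')
  3 → (3, 'abaababaabbbb')
  4 → (8, 'abaabbbb')
  5 → (1, 'ababaababaabbbb')
  6 → (6, 'ababaabbbb')
  7 → (11, 'abbbb')
  8 → (15, 'b')
  9 → (4, 'baababaabbbb')
  10 → (9, 'baabbbb')
  11 → (2, 'babaababaabbbb')
  12 → (7, 'babaabbbb')
  13 → (14, 'bb')
  14 → (13, 'bbb')
  15 → (12, 'bbbb')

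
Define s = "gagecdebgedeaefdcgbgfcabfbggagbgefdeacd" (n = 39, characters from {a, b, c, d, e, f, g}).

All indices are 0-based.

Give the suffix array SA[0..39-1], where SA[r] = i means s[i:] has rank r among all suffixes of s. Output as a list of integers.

sorted suffixes:
  #0 SA[0]=22  'abfbggagbgefdeacd'
  #1 SA[1]=36  'acd'
  #2 SA[2]=12  'aefdcgbgfcabfbggagbgefdeacd'
  #3 SA[3]=28  'agbgefdeacd'
  #4 SA[4]=1  'agecdebgedeaefdcgbgfcabfbggagbgefdeacd'
  #5 SA[5]=23  'bfbggagbgefdeacd'
  #6 SA[6]=7  'bgedeaefdcgbgfcabfbggagbgefdeacd'
  #7 SA[7]=30  'bgefdeacd'
  #8 SA[8]=18  'bgfcabfbggagbgefdeacd'
  #9 SA[9]=25  'bggagbgefdeacd'
  #10 SA[10]=21  'cabfbggagbgefdeacd'
  #11 SA[11]=37  'cd'
  #12 SA[12]=4  'cdebgedeaefdcgbgfcabfbggagbgefdeacd'
  #13 SA[13]=16  'cgbgfcabfbggagbgefdeacd'
  #14 SA[14]=38  'd'
  #15 SA[15]=15  'dcgbgfcabfbggagbgefdeacd'
  #16 SA[16]=34  'deacd'
  #17 SA[17]=10  'deaefdcgbgfcabfbggagbgefdeacd'
  #18 SA[18]=5  'debgedeaefdcgbgfcabfbggagbgefdeacd'
  #19 SA[19]=35  'eacd'
  #20 SA[20]=11  'eaefdcgbgfcabfbggagbgefdeacd'
  #21 SA[21]=6  'ebgedeaefdcgbgfcabfbggagbgefdeacd'
  #22 SA[22]=3  'ecdebgedeaefdcgbgfcabfbggagbgefdeacd'
  #23 SA[23]=9  'edeaefdcgbgfcabfbggagbgefdeacd'
  #24 SA[24]=13  'efdcgbgfcabfbggagbgefdeacd'
  #25 SA[25]=32  'efdeacd'
  #26 SA[26]=24  'fbggagbgefdeacd'
  #27 SA[27]=20  'fcabfbggagbgefdeacd'
  #28 SA[28]=14  'fdcgbgfcabfbggagbgefdeacd'
  #29 SA[29]=33  'fdeacd'
  #30 SA[30]=27  'gagbgefdeacd'
  #31 SA[31]=0  'gagecdebgedeaefdcgbgfcabfbggagbgefdeacd'
  #32 SA[32]=29  'gbgefdeacd'
  #33 SA[33]=17  'gbgfcabfbggagbgefdeacd'
  #34 SA[34]=2  'gecdebgedeaefdcgbgfcabfbggagbgefdeacd'
  #35 SA[35]=8  'gedeaefdcgbgfcabfbggagbgefdeacd'
  #36 SA[36]=31  'gefdeacd'
  #37 SA[37]=19  'gfcabfbggagbgefdeacd'
  #38 SA[38]=26  'ggagbgefdeacd'

[22, 36, 12, 28, 1, 23, 7, 30, 18, 25, 21, 37, 4, 16, 38, 15, 34, 10, 5, 35, 11, 6, 3, 9, 13, 32, 24, 20, 14, 33, 27, 0, 29, 17, 2, 8, 31, 19, 26]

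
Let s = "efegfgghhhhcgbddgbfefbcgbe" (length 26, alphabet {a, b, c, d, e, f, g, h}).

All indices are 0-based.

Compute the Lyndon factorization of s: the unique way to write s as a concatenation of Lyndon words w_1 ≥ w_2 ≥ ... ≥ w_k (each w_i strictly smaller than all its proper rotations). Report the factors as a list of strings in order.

["efegfgghhhh", "cg", "bddgbfef", "bcgbe"]

emit factor 1: 'efegfgghhhh' (i=0, period=11)
emit factor 2: 'cg' (i=11, period=2)
emit factor 3: 'bddgbfef' (i=13, period=8)
emit factor 4: 'bcgbe' (i=21, period=5)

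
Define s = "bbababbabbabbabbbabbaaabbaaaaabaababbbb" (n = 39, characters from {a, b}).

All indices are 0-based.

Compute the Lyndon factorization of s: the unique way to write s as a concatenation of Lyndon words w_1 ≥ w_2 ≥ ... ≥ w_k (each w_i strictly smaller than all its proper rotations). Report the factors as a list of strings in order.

emit factor 1: 'b' (i=0, period=1)
emit factor 2: 'b' (i=1, period=1)
emit factor 3: 'ababbabbabbabbbabb' (i=2, period=18)
emit factor 4: 'aaabb' (i=20, period=5)
emit factor 5: 'aaaaabaababbbb' (i=25, period=14)

["b", "b", "ababbabbabbabbbabb", "aaabb", "aaaaabaababbbb"]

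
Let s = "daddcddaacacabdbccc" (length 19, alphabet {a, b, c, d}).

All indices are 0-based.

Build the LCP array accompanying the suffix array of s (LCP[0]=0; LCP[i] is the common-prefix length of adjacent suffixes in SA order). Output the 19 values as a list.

[0, 1, 1, 3, 1, 0, 1, 0, 1, 2, 1, 2, 1, 0, 2, 1, 1, 1, 2]

rank | idx | suffix
   0 |   7 | aacacabdbccc
   1 |  12 | abdbccc
   2 |  10 | acabdbccc
   3 |   8 | acacabdbccc
   4 |   1 | addcddaacacabdbccc
   5 |  15 | bccc
   6 |  13 | bdbccc
   7 |  18 | c
   8 |  11 | cabdbccc
   9 |   9 | cacabdbccc
  10 |  17 | cc
  11 |  16 | ccc
  12 |   4 | cddaacacabdbccc
  13 |   6 | daacacabdbccc
  14 |   0 | daddcddaacacabdbccc
  15 |  14 | dbccc
  16 |   3 | dcddaacacabdbccc
  17 |   5 | ddaacacabdbccc
  18 |   2 | ddcddaacacabdbccc

SA = [7, 12, 10, 8, 1, 15, 13, 18, 11, 9, 17, 16, 4, 6, 0, 14, 3, 5, 2]
rank  pair      lcp
   1  s[7:],s[12:]  1  'a'
   2  s[12:],s[10:]  1  'a'
   3  s[10:],s[8:]  3  'aca'
   4  s[8:],s[1:]  1  'a'
   5  s[1:],s[15:]  0  ''
   6  s[15:],s[13:]  1  'b'
   7  s[13:],s[18:]  0  ''
   8  s[18:],s[11:]  1  'c'
   9  s[11:],s[9:]  2  'ca'
  10  s[9:],s[17:]  1  'c'
  11  s[17:],s[16:]  2  'cc'
  12  s[16:],s[4:]  1  'c'
  13  s[4:],s[6:]  0  ''
  14  s[6:],s[0:]  2  'da'
  15  s[0:],s[14:]  1  'd'
  16  s[14:],s[3:]  1  'd'
  17  s[3:],s[5:]  1  'd'
  18  s[5:],s[2:]  2  'dd'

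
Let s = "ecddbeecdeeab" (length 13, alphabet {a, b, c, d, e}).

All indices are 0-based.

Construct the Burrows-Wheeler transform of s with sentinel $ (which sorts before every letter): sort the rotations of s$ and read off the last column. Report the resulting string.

beadeedcce$edb

rank  rotation        last
    0  $ecddbeecdeeab  b
    1  ab$ecddbeecdee  e
    2  b$ecddbeecdeea  a
    3  beecdeeab$ecdd  d
    4  cddbeecdeeab$e  e
    5  cdeeab$ecddbee  e
    6  dbeecdeeab$ecd  d
    7  ddbeecdeeab$ec  c
    8  deeab$ecddbeec  c
    9  eab$ecddbeecde  e
   10  ecddbeecdeeab$  $
   11  ecdeeab$ecddbe  e
   12  eeab$ecddbeecd  d
   13  eecdeeab$ecddb  b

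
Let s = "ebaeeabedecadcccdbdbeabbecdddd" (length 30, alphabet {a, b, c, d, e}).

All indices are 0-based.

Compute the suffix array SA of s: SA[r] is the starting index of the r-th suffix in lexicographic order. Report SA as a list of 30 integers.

rank→(start, suffix):
  0 → (21, 'abbecdddd')
  1 → (5, 'abedecadcccdbdbeabbecdddd')
  2 → (11, 'adcccdbdbeabbecdddd')
  3 → (2, 'aeeabedecadcccdbdbeabbecdddd')
  4 → (1, 'baeeabedecadcccdbdbeabbecdddd')
  5 → (22, 'bbecdddd')
  6 → (17, 'bdbeabbecdddd')
  7 → (19, 'beabbecdddd')
  8 → (23, 'becdddd')
  9 → (6, 'bedecadcccdbdbeabbecdddd')
  10 → (10, 'cadcccdbdbeabbecdddd')
  11 → (13, 'cccdbdbeabbecdddd')
  12 → (14, 'ccdbdbeabbecdddd')
  13 → (15, 'cdbdbeabbecdddd')
  14 → (25, 'cdddd')
  15 → (29, 'd')
  16 → (16, 'dbdbeabbecdddd')
  17 → (18, 'dbeabbecdddd')
  18 → (12, 'dcccdbdbeabbecdddd')
  19 → (28, 'dd')
  20 → (27, 'ddd')
  21 → (26, 'dddd')
  22 → (8, 'decadcccdbdbeabbecdddd')
  23 → (20, 'eabbecdddd')
  24 → (4, 'eabedecadcccdbdbeabbecdddd')
  25 → (0, 'ebaeeabedecadcccdbdbeabbecdddd')
  26 → (9, 'ecadcccdbdbeabbecdddd')
  27 → (24, 'ecdddd')
  28 → (7, 'edecadcccdbdbeabbecdddd')
  29 → (3, 'eeabedecadcccdbdbeabbecdddd')

[21, 5, 11, 2, 1, 22, 17, 19, 23, 6, 10, 13, 14, 15, 25, 29, 16, 18, 12, 28, 27, 26, 8, 20, 4, 0, 9, 24, 7, 3]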